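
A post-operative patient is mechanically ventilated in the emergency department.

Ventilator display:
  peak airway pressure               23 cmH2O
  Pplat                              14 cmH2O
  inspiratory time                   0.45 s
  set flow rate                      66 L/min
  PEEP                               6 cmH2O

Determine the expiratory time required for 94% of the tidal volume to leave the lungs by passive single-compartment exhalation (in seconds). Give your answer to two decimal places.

Flow: 66 L/min ÷ 60 = 1.1 L/s.
Vt = flow × Ti = 1.1 L/s × 0.45 s × 1000 mL/L = 495.0 mL.
R = (PIP − Pplat)/V̇ = (23 − 14) / 1.1 = 9.0/1.1 = 8.182 cmH2O·s/L.
C = Vt/(Pplat − PEEP) = 495.0 / (14 − 6) = 495.0/8.0 = 61.875 mL/cmH2O.
τ = R × C = 8.182 × 0.06188 L/cmH2O = 0.5063 s.
t = −τ·ln(1 − 0.94) = −0.5063·ln(0.06) = 1.424 s.

1.42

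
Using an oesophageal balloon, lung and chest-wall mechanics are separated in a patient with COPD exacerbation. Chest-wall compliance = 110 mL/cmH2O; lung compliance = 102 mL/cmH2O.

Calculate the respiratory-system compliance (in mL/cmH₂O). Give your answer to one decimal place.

52.9

Lung and chest wall are elastances in series: 1/Crs = 1/CL + 1/Ccw.
1/Crs = 1/102 + 1/110 = 0.01889.
Crs = 52.938 mL/cmH2O.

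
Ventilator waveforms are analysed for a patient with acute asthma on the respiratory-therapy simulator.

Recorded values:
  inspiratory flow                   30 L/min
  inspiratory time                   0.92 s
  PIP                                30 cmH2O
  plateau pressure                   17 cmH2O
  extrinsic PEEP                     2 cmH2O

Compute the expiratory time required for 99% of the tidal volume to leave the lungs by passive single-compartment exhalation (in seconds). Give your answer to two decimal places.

3.67

Flow: 30 L/min ÷ 60 = 0.5 L/s.
Vt = flow × Ti = 0.5 L/s × 0.92 s × 1000 mL/L = 460.0 mL.
R = (PIP − Pplat)/V̇ = (30 − 17) / 0.5 = 13.0/0.5 = 26.0 cmH2O·s/L.
C = Vt/(Pplat − PEEP) = 460.0 / (17 − 2) = 460.0/15.0 = 30.667 mL/cmH2O.
τ = R × C = 26.0 × 0.03067 L/cmH2O = 0.7974 s.
t = −τ·ln(1 − 0.99) = −0.7974·ln(0.01) = 3.672 s.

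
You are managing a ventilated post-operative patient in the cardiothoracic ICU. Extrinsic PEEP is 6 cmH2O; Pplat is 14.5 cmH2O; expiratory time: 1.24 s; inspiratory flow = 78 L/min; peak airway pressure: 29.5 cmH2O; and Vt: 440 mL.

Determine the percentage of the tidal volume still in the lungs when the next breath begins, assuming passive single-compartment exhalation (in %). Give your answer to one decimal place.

Flow: 78 L/min ÷ 60 = 1.3 L/s.
R = (PIP − Pplat)/V̇ = (29.5 − 14.5) / 1.3 = 15.0/1.3 = 11.538 cmH2O·s/L.
C = Vt/(Pplat − PEEP) = 440.0 / (14.5 − 6) = 440.0/8.5 = 51.765 mL/cmH2O.
τ = R × C = 11.538 × 0.05177 L/cmH2O = 0.5973 s.
Fraction remaining at end-expiration = e^(−Te/τ) = e^(−1.24/0.5973) = 0.1254 → 12.54%.

12.5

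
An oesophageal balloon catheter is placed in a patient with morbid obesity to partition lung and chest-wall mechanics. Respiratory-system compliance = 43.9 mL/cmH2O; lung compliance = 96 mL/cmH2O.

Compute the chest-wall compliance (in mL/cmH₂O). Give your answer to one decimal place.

1/Ccw = 1/Crs − 1/CL.
1/Ccw = 1/43.9 − 1/96 = 0.01236.
Ccw = 80.906 mL/cmH2O.

80.9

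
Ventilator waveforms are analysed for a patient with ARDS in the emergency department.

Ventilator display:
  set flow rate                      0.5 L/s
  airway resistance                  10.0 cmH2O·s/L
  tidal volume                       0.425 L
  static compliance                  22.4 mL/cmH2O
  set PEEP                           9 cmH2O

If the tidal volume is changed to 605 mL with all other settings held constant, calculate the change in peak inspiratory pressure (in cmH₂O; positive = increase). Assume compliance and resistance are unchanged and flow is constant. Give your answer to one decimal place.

PIP = Vt/C + R·V̇ + PEEP (constant-flow equation of motion).
Only the elastic term changes: ΔPIP = ΔVt / C = (605 − 425) / 22.4 = 8.036 cmH2O.

8.0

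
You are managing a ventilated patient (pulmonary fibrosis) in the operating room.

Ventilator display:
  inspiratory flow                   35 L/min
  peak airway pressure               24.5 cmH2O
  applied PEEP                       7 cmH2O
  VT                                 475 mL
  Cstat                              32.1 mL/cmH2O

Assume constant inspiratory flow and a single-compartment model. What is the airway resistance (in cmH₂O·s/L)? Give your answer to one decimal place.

Flow: 35 L/min ÷ 60 = 0.5833 L/s.
Equation of motion (constant flow): PIP = Vt/C + R·V̇ + PEEP.
R·V̇ = PIP − Vt/C − PEEP = 24.5 − 475/32.1 − 7 = 24.5 − 14.798 − 7 = 2.702 cmH2O.
R = 2.702 / 0.5833 = 4.632 cmH2O·s/L.

4.6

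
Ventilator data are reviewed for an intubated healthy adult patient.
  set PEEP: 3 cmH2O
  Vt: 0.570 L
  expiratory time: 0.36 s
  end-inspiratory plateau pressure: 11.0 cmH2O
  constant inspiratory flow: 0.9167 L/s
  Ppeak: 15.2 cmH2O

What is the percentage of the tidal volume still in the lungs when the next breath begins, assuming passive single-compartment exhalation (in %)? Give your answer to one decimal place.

33.2

R = (PIP − Pplat)/V̇ = (15.2 − 11.0) / 0.9167 = 4.2/0.9167 = 4.582 cmH2O·s/L.
C = Vt/(Pplat − PEEP) = 570.0 / (11.0 − 3) = 570.0/8.0 = 71.25 mL/cmH2O.
τ = R × C = 4.582 × 0.07125 L/cmH2O = 0.3265 s.
Fraction remaining at end-expiration = e^(−Te/τ) = e^(−0.36/0.3265) = 0.332 → 33.2%.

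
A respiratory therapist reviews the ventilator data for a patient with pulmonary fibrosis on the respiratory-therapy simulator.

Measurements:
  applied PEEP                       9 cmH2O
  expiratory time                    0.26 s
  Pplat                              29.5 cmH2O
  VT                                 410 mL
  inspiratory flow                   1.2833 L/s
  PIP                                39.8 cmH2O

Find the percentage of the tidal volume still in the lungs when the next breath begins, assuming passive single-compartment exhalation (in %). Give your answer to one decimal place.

R = (PIP − Pplat)/V̇ = (39.8 − 29.5) / 1.2833 = 10.3/1.2833 = 8.026 cmH2O·s/L.
C = Vt/(Pplat − PEEP) = 410.0 / (29.5 − 9) = 410.0/20.5 = 20.0 mL/cmH2O.
τ = R × C = 8.026 × 0.02 L/cmH2O = 0.1605 s.
Fraction remaining at end-expiration = e^(−Te/τ) = e^(−0.26/0.1605) = 0.1979 → 19.79%.

19.8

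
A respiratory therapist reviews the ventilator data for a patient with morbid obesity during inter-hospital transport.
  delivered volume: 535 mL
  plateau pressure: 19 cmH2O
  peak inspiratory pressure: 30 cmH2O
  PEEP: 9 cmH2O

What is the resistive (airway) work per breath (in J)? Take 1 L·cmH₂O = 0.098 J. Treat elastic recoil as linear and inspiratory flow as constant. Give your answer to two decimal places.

0.58

With constant inspiratory flow the resistive pressure is constant at PIP − Pplat = 30 − 19 = 11.0 cmH2O, so resistive work = 11.0 × 0.535 = 5.885 L·cmH2O.
× 0.098 J/(L·cmH2O) → 0.5767 J.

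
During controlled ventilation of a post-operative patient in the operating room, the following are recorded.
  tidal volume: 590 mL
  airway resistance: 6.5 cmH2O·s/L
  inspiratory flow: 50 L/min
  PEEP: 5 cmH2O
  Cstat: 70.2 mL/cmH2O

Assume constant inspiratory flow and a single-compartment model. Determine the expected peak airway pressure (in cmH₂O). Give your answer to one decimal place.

Flow: 50 L/min ÷ 60 = 0.8333 L/s.
Equation of motion (constant flow): PIP = Vt/C + R·V̇ + PEEP.
PIP = 590/70.2 + 6.5×0.8333 + 5 = 8.405 + 5.416 + 5 = 18.821 cmH2O.

18.8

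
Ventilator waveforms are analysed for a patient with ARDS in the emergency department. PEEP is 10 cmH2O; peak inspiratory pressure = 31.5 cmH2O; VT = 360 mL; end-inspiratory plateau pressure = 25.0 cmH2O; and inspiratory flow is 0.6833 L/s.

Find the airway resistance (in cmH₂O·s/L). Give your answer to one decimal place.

9.5

Raw = (PIP − Pplat) / flow = (31.5 − 25.0) / 0.6833 = 6.5 / 0.6833 = 9.513 cmH2O·s/L.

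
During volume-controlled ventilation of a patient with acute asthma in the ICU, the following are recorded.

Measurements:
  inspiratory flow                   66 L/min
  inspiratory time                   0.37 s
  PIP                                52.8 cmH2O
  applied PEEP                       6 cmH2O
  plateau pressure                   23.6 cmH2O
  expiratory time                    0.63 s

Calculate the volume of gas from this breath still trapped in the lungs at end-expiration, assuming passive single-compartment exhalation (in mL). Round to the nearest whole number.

146

Flow: 66 L/min ÷ 60 = 1.1 L/s.
Vt = flow × Ti = 1.1 L/s × 0.37 s × 1000 mL/L = 407.0 mL.
R = (PIP − Pplat)/V̇ = (52.8 − 23.6) / 1.1 = 29.2/1.1 = 26.545 cmH2O·s/L.
C = Vt/(Pplat − PEEP) = 407.0 / (23.6 − 6) = 407.0/17.6 = 23.125 mL/cmH2O.
τ = R × C = 26.545 × 0.02313 L/cmH2O = 0.614 s.
Fraction remaining = e^(−Te/τ) = e^(−0.63/0.614) = 0.3584.
Trapped volume = 407.0 × 0.3584 = 145.87 mL.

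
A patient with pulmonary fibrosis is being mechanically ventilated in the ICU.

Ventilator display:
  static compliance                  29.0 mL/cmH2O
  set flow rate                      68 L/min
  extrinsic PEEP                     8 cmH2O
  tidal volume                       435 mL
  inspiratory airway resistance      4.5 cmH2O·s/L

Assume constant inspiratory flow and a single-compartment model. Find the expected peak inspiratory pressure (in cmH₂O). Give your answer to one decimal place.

28.1

Flow: 68 L/min ÷ 60 = 1.1333 L/s.
Equation of motion (constant flow): PIP = Vt/C + R·V̇ + PEEP.
PIP = 435/29.0 + 4.5×1.1333 + 8 = 15.0 + 5.1 + 8 = 28.1 cmH2O.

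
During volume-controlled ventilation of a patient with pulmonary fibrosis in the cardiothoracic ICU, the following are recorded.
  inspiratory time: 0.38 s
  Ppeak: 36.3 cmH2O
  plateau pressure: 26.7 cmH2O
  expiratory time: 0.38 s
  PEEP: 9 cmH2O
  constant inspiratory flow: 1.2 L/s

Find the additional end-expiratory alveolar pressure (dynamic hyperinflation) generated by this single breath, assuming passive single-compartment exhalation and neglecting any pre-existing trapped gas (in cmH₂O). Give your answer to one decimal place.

2.8

Vt = flow × Ti = 1.2 L/s × 0.38 s × 1000 mL/L = 456.0 mL.
R = (PIP − Pplat)/V̇ = (36.3 − 26.7) / 1.2 = 9.6/1.2 = 8.0 cmH2O·s/L.
C = Vt/(Pplat − PEEP) = 456.0 / (26.7 − 9) = 456.0/17.7 = 25.763 mL/cmH2O.
τ = R × C = 8.0 × 0.02576 L/cmH2O = 0.2061 s.
Fraction remaining = e^(−Te/τ) = e^(−0.38/0.2061) = 0.1582; trapped volume = 456.0 × 0.1582 = 72.139 mL.
Additional alveolar pressure from trapping ≈ V_trapped / C = 72.139 / 25.763 = 2.8 cmH2O.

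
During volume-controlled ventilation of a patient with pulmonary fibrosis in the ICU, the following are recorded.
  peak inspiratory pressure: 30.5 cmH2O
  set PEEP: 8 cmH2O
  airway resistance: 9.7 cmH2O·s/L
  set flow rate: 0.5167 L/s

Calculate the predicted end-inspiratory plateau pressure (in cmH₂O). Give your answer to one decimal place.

25.5

Pplat = PIP − Raw × flow = 30.5 − 9.7 × 0.5167 = 30.5 − 5.012 = 25.488 cmH2O.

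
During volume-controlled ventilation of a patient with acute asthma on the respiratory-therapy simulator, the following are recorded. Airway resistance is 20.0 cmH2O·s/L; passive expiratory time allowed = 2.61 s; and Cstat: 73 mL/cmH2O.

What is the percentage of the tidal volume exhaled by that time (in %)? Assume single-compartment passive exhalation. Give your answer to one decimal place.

τ = R × C = 20.0 × 73 mL/cmH2O = 20.0 × 0.073 L/cmH2O = 1.46 s.
Passive exhalation: V(t)/V₀ = e^(−t/τ) = e^(−2.61/1.46) = 0.1673.
Fraction exhaled = 1 − 0.1673 = 0.8327 → 83.27%.

83.3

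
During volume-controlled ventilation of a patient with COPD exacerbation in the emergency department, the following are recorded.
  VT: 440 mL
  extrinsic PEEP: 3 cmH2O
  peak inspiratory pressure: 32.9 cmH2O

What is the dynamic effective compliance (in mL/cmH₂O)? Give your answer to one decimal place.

14.7

Dynamic compliance = Vt / (PIP − PEEP) = 440 / (32.9 − 3) = 440 / 29.9 = 14.716 mL/cmH2O.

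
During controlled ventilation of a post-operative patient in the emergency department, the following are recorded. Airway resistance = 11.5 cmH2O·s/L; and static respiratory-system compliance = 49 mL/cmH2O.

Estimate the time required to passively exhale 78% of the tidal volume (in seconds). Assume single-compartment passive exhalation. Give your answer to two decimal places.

τ = R × C = 11.5 × 49 mL/cmH2O = 11.5 × 0.049 L/cmH2O = 0.5635 s.
Exhaled fraction f = 1 − e^(−t/τ) → t = −τ·ln(1 − f) = −0.5635·ln(0.22) = 0.8532 s.

0.85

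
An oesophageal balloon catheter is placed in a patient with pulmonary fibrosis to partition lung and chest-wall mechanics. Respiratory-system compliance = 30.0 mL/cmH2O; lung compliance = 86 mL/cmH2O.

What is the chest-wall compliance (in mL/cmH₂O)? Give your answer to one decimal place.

1/Ccw = 1/Crs − 1/CL.
1/Ccw = 1/30.0 − 1/86 = 0.02171.
Ccw = 46.062 mL/cmH2O.

46.1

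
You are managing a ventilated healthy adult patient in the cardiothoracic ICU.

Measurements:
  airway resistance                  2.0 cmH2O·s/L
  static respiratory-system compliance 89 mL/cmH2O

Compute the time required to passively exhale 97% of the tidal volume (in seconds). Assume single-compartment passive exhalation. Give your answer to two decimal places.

0.62

τ = R × C = 2.0 × 89 mL/cmH2O = 2.0 × 0.089 L/cmH2O = 0.178 s.
Exhaled fraction f = 1 − e^(−t/τ) → t = −τ·ln(1 − f) = −0.178·ln(0.03) = 0.6242 s.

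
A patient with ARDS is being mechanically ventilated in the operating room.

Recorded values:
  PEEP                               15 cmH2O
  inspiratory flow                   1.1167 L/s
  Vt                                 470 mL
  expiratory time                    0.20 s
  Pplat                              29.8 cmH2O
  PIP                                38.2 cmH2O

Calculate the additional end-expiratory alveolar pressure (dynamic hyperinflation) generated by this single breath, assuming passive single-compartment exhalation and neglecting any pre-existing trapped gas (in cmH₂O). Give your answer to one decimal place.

R = (PIP − Pplat)/V̇ = (38.2 − 29.8) / 1.1167 = 8.4/1.1167 = 7.522 cmH2O·s/L.
C = Vt/(Pplat − PEEP) = 470.0 / (29.8 − 15) = 470.0/14.8 = 31.757 mL/cmH2O.
τ = R × C = 7.522 × 0.03176 L/cmH2O = 0.2389 s.
Fraction remaining = e^(−Te/τ) = e^(−0.20/0.2389) = 0.4329; trapped volume = 470.0 × 0.4329 = 203.46 mL.
Additional alveolar pressure from trapping ≈ V_trapped / C = 203.46 / 31.757 = 6.407 cmH2O.

6.4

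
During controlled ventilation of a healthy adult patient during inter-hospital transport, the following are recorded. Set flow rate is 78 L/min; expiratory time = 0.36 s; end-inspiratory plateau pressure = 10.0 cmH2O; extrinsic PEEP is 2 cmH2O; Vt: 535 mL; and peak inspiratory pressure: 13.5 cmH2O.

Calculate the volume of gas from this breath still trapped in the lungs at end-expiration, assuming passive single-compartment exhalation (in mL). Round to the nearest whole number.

72

Flow: 78 L/min ÷ 60 = 1.3 L/s.
R = (PIP − Pplat)/V̇ = (13.5 − 10.0) / 1.3 = 3.5/1.3 = 2.692 cmH2O·s/L.
C = Vt/(Pplat − PEEP) = 535.0 / (10.0 − 2) = 535.0/8.0 = 66.875 mL/cmH2O.
τ = R × C = 2.692 × 0.06688 L/cmH2O = 0.18 s.
Fraction remaining = e^(−Te/τ) = e^(−0.36/0.18) = 0.1353.
Trapped volume = 535.0 × 0.1353 = 72.386 mL.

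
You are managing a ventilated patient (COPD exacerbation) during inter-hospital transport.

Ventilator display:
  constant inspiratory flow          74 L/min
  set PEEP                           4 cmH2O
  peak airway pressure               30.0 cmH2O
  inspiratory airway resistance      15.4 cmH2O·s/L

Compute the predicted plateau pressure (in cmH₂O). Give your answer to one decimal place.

Flow: 74 L/min ÷ 60 = 1.2333 L/s.
Pplat = PIP − Raw × flow = 30.0 − 15.4 × 1.2333 = 30.0 − 18.993 = 11.007 cmH2O.

11.0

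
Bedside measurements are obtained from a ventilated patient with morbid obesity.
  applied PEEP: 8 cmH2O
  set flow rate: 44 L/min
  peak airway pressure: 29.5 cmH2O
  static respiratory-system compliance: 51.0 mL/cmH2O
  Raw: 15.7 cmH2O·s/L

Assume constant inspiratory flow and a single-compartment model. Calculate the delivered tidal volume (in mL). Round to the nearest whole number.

509

Flow: 44 L/min ÷ 60 = 0.7333 L/s.
Equation of motion (constant flow): PIP = Vt/C + R·V̇ + PEEP.
Vt/C = PIP − R·V̇ − PEEP = 29.5 − 11.513 − 8 = 9.987 cmH2O.
Vt = C × 9.987 = 51.0 × 9.987 = 509.34 mL.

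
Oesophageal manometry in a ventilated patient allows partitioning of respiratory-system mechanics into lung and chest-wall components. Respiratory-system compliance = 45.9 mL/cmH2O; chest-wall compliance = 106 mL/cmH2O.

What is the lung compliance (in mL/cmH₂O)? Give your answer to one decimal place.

1/CL = 1/Crs − 1/Ccw.
1/CL = 1/45.9 − 1/106 = 0.01235.
CL = 80.972 mL/cmH2O.

81.0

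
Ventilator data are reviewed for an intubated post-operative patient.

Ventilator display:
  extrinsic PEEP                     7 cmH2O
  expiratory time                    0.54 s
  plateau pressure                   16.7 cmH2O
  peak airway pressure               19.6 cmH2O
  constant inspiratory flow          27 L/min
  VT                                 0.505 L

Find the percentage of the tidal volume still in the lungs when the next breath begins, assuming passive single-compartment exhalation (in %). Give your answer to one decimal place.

Flow: 27 L/min ÷ 60 = 0.45 L/s.
R = (PIP − Pplat)/V̇ = (19.6 − 16.7) / 0.45 = 2.9/0.45 = 6.444 cmH2O·s/L.
C = Vt/(Pplat − PEEP) = 505.0 / (16.7 − 7) = 505.0/9.7 = 52.062 mL/cmH2O.
τ = R × C = 6.444 × 0.05206 L/cmH2O = 0.3355 s.
Fraction remaining at end-expiration = e^(−Te/τ) = e^(−0.54/0.3355) = 0.2 → 20.0%.

20.0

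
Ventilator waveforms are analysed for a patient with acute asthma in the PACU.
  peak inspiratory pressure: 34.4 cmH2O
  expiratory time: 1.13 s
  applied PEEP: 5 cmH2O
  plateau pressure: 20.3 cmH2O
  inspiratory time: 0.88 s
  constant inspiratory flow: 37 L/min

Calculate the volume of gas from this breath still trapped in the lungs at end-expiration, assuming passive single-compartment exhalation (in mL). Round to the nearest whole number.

135

Flow: 37 L/min ÷ 60 = 0.6167 L/s.
Vt = flow × Ti = 0.6167 L/s × 0.88 s × 1000 mL/L = 542.7 mL.
R = (PIP − Pplat)/V̇ = (34.4 − 20.3) / 0.6167 = 14.1/0.6167 = 22.864 cmH2O·s/L.
C = Vt/(Pplat − PEEP) = 542.7 / (20.3 − 5) = 542.7/15.3 = 35.471 mL/cmH2O.
τ = R × C = 22.864 × 0.03547 L/cmH2O = 0.811 s.
Fraction remaining = e^(−Te/τ) = e^(−1.13/0.811) = 0.2482.
Trapped volume = 542.7 × 0.2482 = 134.7 mL.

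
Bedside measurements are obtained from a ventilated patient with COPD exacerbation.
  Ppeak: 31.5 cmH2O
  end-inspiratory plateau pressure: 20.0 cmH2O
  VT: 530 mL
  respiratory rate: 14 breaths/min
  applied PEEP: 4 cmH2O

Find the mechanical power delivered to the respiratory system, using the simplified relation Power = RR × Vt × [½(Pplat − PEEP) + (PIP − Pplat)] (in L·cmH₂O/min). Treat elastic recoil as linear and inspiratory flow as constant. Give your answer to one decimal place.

Per-breath work = Vt × [½(Pplat−PEEP) + (PIP−Pplat)] = 0.530 × [0.5×16.0 + 11.5] = 0.530 × 19.5 = 10.335 L·cmH2O.
Power = 14 × 10.335 = 144.69 L·cmH2O/min.

144.7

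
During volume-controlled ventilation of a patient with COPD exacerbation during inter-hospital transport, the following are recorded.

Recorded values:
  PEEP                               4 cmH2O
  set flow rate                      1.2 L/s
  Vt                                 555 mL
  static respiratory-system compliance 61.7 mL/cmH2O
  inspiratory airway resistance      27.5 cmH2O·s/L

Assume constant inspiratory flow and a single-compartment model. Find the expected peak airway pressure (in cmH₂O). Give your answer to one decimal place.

Equation of motion (constant flow): PIP = Vt/C + R·V̇ + PEEP.
PIP = 555/61.7 + 27.5×1.2 + 4 = 8.995 + 33.0 + 4 = 45.995 cmH2O.

46.0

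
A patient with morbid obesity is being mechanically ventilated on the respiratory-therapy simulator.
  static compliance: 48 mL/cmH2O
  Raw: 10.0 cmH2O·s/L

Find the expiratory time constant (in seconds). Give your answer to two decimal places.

τ = R × C = 10.0 × 48 mL/cmH2O = 10.0 × 0.048 L/cmH2O = 0.48 s.

0.48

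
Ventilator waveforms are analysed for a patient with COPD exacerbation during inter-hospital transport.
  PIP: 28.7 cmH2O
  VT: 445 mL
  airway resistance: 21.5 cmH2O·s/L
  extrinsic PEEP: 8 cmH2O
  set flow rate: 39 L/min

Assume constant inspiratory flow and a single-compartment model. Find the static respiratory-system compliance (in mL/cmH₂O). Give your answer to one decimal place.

Flow: 39 L/min ÷ 60 = 0.65 L/s.
Equation of motion (constant flow): PIP = Vt/C + R·V̇ + PEEP.
Vt/C = PIP − R·V̇ − PEEP = 28.7 − 21.5×0.65 − 8 = 28.7 − 13.975 − 8 = 6.725 cmH2O.
C = Vt / 6.725 = 445 / 6.725 = 66.171 mL/cmH2O.

66.2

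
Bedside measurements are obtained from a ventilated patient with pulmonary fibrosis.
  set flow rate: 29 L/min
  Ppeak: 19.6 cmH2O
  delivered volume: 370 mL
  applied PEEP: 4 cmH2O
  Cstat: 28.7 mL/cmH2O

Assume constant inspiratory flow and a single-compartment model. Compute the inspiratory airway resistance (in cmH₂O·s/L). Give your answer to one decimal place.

Flow: 29 L/min ÷ 60 = 0.4833 L/s.
Equation of motion (constant flow): PIP = Vt/C + R·V̇ + PEEP.
R·V̇ = PIP − Vt/C − PEEP = 19.6 − 370/28.7 − 4 = 19.6 − 12.892 − 4 = 2.708 cmH2O.
R = 2.708 / 0.4833 = 5.603 cmH2O·s/L.

5.6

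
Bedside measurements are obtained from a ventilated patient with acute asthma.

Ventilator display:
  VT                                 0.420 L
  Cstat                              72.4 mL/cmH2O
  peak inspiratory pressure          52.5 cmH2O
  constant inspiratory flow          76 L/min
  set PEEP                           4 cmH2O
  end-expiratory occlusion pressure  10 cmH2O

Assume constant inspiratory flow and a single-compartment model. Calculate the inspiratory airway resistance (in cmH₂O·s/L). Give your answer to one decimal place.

Flow: 76 L/min ÷ 60 = 1.2667 L/s.
Total PEEP = 10 cmH2O (set 4 + intrinsic 6); this is the baseline alveolar pressure.
Equation of motion (constant flow): PIP = Vt/C + R·V̇ + PEEP.
R·V̇ = PIP − Vt/C − PEEP = 52.5 − 420/72.4 − 10 = 52.5 − 5.801 − 10 = 36.699 cmH2O.
R = 36.699 / 1.2667 = 28.972 cmH2O·s/L.

29.0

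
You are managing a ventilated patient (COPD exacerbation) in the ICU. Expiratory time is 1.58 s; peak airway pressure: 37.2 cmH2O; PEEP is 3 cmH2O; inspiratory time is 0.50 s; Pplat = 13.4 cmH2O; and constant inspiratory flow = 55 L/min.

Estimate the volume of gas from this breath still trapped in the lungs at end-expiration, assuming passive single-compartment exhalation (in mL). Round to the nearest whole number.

115

Flow: 55 L/min ÷ 60 = 0.9167 L/s.
Vt = flow × Ti = 0.9167 L/s × 0.50 s × 1000 mL/L = 458.35 mL.
R = (PIP − Pplat)/V̇ = (37.2 − 13.4) / 0.9167 = 23.8/0.9167 = 25.963 cmH2O·s/L.
C = Vt/(Pplat − PEEP) = 458.35 / (13.4 − 3) = 458.35/10.4 = 44.072 mL/cmH2O.
τ = R × C = 25.963 × 0.04407 L/cmH2O = 1.144 s.
Fraction remaining = e^(−Te/τ) = e^(−1.58/1.144) = 0.2513.
Trapped volume = 458.35 × 0.2513 = 115.18 mL.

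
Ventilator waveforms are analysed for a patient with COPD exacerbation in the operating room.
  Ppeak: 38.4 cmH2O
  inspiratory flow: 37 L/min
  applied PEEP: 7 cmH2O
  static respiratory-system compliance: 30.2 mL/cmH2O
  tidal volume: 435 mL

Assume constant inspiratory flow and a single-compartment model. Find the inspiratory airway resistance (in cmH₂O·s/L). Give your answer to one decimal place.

Flow: 37 L/min ÷ 60 = 0.6167 L/s.
Equation of motion (constant flow): PIP = Vt/C + R·V̇ + PEEP.
R·V̇ = PIP − Vt/C − PEEP = 38.4 − 435/30.2 − 7 = 38.4 − 14.404 − 7 = 16.996 cmH2O.
R = 16.996 / 0.6167 = 27.56 cmH2O·s/L.

27.6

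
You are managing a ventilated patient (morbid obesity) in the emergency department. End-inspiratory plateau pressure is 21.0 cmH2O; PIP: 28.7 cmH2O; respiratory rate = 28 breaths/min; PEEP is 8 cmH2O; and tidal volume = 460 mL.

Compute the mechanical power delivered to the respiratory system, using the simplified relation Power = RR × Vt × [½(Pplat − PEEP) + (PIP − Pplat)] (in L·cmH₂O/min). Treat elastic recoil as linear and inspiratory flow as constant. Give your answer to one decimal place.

Per-breath work = Vt × [½(Pplat−PEEP) + (PIP−Pplat)] = 0.460 × [0.5×13.0 + 7.7] = 0.460 × 14.2 = 6.532 L·cmH2O.
Power = 28 × 6.532 = 182.9 L·cmH2O/min.

182.9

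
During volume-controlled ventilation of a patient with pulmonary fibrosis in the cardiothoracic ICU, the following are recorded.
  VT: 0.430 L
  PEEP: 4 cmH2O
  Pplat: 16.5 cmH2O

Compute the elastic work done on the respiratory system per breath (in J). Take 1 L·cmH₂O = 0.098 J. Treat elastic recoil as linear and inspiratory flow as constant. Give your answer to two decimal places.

0.26

Elastic work ≈ ½ × (Pplat − PEEP) × Vt = 0.5 × (16.5 − 4) × 0.430 L = 0.5 × 12.5 × 0.430 = 2.688 L·cmH2O.
× 0.098 J/(L·cmH2O) → 0.2634 J.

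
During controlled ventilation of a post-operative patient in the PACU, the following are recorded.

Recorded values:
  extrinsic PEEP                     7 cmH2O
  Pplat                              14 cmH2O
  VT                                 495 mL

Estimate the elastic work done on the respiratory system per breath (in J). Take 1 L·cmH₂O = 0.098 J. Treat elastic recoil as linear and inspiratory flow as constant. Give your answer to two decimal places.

0.17

Elastic work ≈ ½ × (Pplat − PEEP) × Vt = 0.5 × (14 − 7) × 0.495 L = 0.5 × 7.0 × 0.495 = 1.733 L·cmH2O.
× 0.098 J/(L·cmH2O) → 0.1698 J.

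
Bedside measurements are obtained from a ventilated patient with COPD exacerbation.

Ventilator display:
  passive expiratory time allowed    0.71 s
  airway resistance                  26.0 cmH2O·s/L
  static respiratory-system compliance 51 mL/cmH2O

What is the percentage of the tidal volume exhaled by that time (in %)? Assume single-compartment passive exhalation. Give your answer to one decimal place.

41.5

τ = R × C = 26.0 × 51 mL/cmH2O = 26.0 × 0.051 L/cmH2O = 1.326 s.
Passive exhalation: V(t)/V₀ = e^(−t/τ) = e^(−0.71/1.326) = 0.5854.
Fraction exhaled = 1 − 0.5854 = 0.4146 → 41.46%.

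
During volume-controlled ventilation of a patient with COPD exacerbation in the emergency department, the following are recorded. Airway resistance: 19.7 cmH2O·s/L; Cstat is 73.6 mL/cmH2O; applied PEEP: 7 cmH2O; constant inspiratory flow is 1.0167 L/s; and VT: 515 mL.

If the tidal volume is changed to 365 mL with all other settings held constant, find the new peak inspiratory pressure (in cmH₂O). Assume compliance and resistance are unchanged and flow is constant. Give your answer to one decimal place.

32.0

PIP = Vt/C + R·V̇ + PEEP (constant-flow equation of motion).
Only the elastic term changes: ΔPIP = ΔVt / C = (365 − 515) / 73.6 = -2.038 cmH2O.
Original PIP = 515/73.6 + 19.7×1.0167 + 7 = 34.026 cmH2O; new PIP = 34.026 + (-2.038) = 31.988 cmH2O.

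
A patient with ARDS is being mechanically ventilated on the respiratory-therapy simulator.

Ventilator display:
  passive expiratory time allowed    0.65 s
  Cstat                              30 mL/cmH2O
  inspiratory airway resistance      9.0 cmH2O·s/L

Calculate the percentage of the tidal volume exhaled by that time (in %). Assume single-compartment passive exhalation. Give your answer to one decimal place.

91.0

τ = R × C = 9.0 × 30 mL/cmH2O = 9.0 × 0.030 L/cmH2O = 0.27 s.
Passive exhalation: V(t)/V₀ = e^(−t/τ) = e^(−0.65/0.27) = 0.09005.
Fraction exhaled = 1 − 0.09005 = 0.91 → 91.0%.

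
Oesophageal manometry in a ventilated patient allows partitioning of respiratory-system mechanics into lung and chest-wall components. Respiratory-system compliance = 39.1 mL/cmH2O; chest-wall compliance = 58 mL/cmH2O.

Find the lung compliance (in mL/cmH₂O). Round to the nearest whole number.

120

1/CL = 1/Crs − 1/Ccw.
1/CL = 1/39.1 − 1/58 = 0.008334.
CL = 119.99 mL/cmH2O.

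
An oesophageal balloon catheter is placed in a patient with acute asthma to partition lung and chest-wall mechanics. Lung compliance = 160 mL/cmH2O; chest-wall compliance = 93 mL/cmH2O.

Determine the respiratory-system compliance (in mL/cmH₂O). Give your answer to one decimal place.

58.8

Lung and chest wall are elastances in series: 1/Crs = 1/CL + 1/Ccw.
1/Crs = 1/160 + 1/93 = 0.017.
Crs = 58.824 mL/cmH2O.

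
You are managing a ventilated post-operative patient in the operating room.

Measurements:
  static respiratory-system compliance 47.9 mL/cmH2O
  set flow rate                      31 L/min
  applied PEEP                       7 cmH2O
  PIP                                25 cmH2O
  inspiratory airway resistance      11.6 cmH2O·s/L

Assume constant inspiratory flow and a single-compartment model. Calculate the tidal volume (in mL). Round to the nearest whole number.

Flow: 31 L/min ÷ 60 = 0.5167 L/s.
Equation of motion (constant flow): PIP = Vt/C + R·V̇ + PEEP.
Vt/C = PIP − R·V̇ − PEEP = 25 − 5.994 − 7 = 12.006 cmH2O.
Vt = C × 12.006 = 47.9 × 12.006 = 575.09 mL.

575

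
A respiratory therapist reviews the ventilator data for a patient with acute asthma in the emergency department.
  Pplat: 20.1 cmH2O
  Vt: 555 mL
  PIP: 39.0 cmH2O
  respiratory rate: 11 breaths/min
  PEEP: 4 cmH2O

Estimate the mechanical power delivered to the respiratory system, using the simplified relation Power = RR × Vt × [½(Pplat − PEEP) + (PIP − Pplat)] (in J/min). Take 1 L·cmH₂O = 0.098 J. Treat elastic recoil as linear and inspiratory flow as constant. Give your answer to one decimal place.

Per-breath work = Vt × [½(Pplat−PEEP) + (PIP−Pplat)] = 0.555 × [0.5×16.1 + 18.9] = 0.555 × 26.95 = 14.957 L·cmH2O.
Power = 11 × 14.957 = 164.53 L·cmH2O/min.
× 0.098 J/(L·cmH2O) → 16.124 J/min.

16.1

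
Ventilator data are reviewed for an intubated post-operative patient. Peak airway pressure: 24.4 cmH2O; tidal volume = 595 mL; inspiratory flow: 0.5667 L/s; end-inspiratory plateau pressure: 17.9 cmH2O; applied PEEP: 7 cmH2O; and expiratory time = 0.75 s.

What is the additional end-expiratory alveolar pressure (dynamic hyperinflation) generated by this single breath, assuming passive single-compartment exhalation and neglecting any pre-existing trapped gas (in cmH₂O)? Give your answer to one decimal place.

R = (PIP − Pplat)/V̇ = (24.4 − 17.9) / 0.5667 = 6.5/0.5667 = 11.47 cmH2O·s/L.
C = Vt/(Pplat − PEEP) = 595.0 / (17.9 − 7) = 595.0/10.9 = 54.587 mL/cmH2O.
τ = R × C = 11.47 × 0.05459 L/cmH2O = 0.6261 s.
Fraction remaining = e^(−Te/τ) = e^(−0.75/0.6261) = 0.3018; trapped volume = 595.0 × 0.3018 = 179.57 mL.
Additional alveolar pressure from trapping ≈ V_trapped / C = 179.57 / 54.587 = 3.29 cmH2O.

3.3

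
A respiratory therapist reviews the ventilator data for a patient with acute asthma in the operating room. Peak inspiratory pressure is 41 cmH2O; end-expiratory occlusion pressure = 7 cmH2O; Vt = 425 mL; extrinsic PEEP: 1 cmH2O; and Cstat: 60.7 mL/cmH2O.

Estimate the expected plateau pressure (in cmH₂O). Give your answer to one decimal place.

14.0

End-expiratory occlusion gives total PEEP = 7 cmH2O (intrinsic PEEP = 7 − 1 = 6). Use total PEEP for the elastic gradient.
Pplat = PEEPtotal + Vt / Cstat = 7 + 425 / 60.7 = 7 + 7.002 = 14.002 cmH2O.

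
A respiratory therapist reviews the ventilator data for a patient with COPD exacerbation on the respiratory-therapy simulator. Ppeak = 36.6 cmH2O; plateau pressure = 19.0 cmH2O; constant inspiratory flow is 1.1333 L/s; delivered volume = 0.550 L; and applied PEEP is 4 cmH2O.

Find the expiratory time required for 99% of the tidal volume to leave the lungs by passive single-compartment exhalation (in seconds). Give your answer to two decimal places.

2.62

R = (PIP − Pplat)/V̇ = (36.6 − 19.0) / 1.1333 = 17.6/1.1333 = 15.53 cmH2O·s/L.
C = Vt/(Pplat − PEEP) = 550.0 / (19.0 − 4) = 550.0/15.0 = 36.667 mL/cmH2O.
τ = R × C = 15.53 × 0.03667 L/cmH2O = 0.5695 s.
t = −τ·ln(1 − 0.99) = −0.5695·ln(0.01) = 2.623 s.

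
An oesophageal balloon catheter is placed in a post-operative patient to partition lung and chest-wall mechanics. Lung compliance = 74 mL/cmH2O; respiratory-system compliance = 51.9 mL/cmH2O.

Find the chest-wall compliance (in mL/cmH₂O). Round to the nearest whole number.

1/Ccw = 1/Crs − 1/CL.
1/Ccw = 1/51.9 − 1/74 = 0.005754.
Ccw = 173.79 mL/cmH2O.

174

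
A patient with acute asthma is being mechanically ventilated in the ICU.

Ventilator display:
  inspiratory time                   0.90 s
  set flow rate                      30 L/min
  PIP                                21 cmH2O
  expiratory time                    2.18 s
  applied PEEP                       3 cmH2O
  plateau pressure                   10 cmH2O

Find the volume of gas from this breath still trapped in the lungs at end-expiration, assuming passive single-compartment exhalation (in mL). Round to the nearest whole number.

96

Flow: 30 L/min ÷ 60 = 0.5 L/s.
Vt = flow × Ti = 0.5 L/s × 0.90 s × 1000 mL/L = 450.0 mL.
R = (PIP − Pplat)/V̇ = (21 − 10) / 0.5 = 11.0/0.5 = 22.0 cmH2O·s/L.
C = Vt/(Pplat − PEEP) = 450.0 / (10 − 3) = 450.0/7.0 = 64.286 mL/cmH2O.
τ = R × C = 22.0 × 0.06429 L/cmH2O = 1.414 s.
Fraction remaining = e^(−Te/τ) = e^(−2.18/1.414) = 0.214.
Trapped volume = 450.0 × 0.214 = 96.3 mL.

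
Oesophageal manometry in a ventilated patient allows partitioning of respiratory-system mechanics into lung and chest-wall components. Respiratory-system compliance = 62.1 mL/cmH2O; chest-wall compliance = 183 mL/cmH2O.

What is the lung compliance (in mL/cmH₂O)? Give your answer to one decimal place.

94.0

1/CL = 1/Crs − 1/Ccw.
1/CL = 1/62.1 − 1/183 = 0.01064.
CL = 93.985 mL/cmH2O.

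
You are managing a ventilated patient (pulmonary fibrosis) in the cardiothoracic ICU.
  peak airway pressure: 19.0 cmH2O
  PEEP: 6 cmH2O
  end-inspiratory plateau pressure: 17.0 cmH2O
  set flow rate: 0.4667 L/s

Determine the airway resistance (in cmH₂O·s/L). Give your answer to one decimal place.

Raw = (PIP − Pplat) / flow = (19.0 − 17.0) / 0.4667 = 2.0 / 0.4667 = 4.285 cmH2O·s/L.

4.3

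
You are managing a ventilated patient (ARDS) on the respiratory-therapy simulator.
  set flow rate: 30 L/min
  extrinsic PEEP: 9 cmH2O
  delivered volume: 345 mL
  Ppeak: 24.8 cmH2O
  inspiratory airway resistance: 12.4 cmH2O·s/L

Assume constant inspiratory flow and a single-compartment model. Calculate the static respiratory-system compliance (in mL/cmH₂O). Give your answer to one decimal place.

Flow: 30 L/min ÷ 60 = 0.5 L/s.
Equation of motion (constant flow): PIP = Vt/C + R·V̇ + PEEP.
Vt/C = PIP − R·V̇ − PEEP = 24.8 − 12.4×0.5 − 9 = 24.8 − 6.2 − 9 = 9.6 cmH2O.
C = Vt / 9.6 = 345 / 9.6 = 35.938 mL/cmH2O.

35.9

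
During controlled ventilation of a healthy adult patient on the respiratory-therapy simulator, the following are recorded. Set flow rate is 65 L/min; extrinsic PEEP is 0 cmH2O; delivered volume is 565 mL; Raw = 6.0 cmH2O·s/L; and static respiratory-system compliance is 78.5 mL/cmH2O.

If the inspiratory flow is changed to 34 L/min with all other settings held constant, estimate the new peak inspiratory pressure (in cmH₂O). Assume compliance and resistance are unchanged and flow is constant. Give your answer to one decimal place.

Flow: 65 L/min ÷ 60 = 1.0833 L/s.
New flow: 34 L/min ÷ 60 = 0.5667 L/s.
PIP = Vt/C + R·V̇ + PEEP (constant-flow equation of motion).
Only the resistive term changes: ΔPIP = R × ΔV̇ = 6.0 × (0.5667 − 1.0833) = 6.0 × -0.5166 = -3.1 cmH2O.
Original PIP = 565/78.5 + 6.0×1.0833 + 0 = 13.697 cmH2O; new PIP = 13.697 + (-3.1) = 10.597 cmH2O.

10.6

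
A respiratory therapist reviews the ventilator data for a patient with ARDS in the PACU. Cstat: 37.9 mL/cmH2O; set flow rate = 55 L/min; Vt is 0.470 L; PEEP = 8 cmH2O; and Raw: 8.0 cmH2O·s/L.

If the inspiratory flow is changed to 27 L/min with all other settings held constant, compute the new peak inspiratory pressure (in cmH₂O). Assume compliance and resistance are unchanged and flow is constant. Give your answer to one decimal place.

Flow: 55 L/min ÷ 60 = 0.9167 L/s.
New flow: 27 L/min ÷ 60 = 0.45 L/s.
PIP = Vt/C + R·V̇ + PEEP (constant-flow equation of motion).
Only the resistive term changes: ΔPIP = R × ΔV̇ = 8.0 × (0.45 − 0.9167) = 8.0 × -0.4667 = -3.734 cmH2O.
Original PIP = 470/37.9 + 8.0×0.9167 + 8 = 27.735 cmH2O; new PIP = 27.735 + (-3.734) = 24.001 cmH2O.

24.0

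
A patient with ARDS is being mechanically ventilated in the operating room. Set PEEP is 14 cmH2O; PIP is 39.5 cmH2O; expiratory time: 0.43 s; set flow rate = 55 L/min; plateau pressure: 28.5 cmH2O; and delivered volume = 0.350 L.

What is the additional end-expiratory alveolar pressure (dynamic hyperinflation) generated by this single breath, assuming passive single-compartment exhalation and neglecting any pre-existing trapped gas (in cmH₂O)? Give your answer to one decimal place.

3.3

Flow: 55 L/min ÷ 60 = 0.9167 L/s.
R = (PIP − Pplat)/V̇ = (39.5 − 28.5) / 0.9167 = 11.0/0.9167 = 12.0 cmH2O·s/L.
C = Vt/(Pplat − PEEP) = 350.0 / (28.5 − 14) = 350.0/14.5 = 24.138 mL/cmH2O.
τ = R × C = 12.0 × 0.02414 L/cmH2O = 0.2897 s.
Fraction remaining = e^(−Te/τ) = e^(−0.43/0.2897) = 0.2267; trapped volume = 350.0 × 0.2267 = 79.345 mL.
Additional alveolar pressure from trapping ≈ V_trapped / C = 79.345 / 24.138 = 3.287 cmH2O.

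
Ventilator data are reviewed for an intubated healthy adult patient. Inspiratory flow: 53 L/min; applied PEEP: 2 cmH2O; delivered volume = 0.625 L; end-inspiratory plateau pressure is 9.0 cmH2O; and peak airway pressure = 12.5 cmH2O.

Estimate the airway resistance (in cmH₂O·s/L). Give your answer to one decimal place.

Flow: 53 L/min ÷ 60 = 0.8833 L/s.
Raw = (PIP − Pplat) / flow = (12.5 − 9.0) / 0.8833 = 3.5 / 0.8833 = 3.962 cmH2O·s/L.

4.0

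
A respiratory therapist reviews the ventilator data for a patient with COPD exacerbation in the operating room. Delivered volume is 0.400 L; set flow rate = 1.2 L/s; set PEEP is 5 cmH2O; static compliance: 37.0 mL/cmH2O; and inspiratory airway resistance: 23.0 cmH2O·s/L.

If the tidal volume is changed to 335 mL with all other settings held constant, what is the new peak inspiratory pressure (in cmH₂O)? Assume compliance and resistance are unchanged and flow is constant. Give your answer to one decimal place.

PIP = Vt/C + R·V̇ + PEEP (constant-flow equation of motion).
Only the elastic term changes: ΔPIP = ΔVt / C = (335 − 400) / 37.0 = -1.757 cmH2O.
Original PIP = 400/37.0 + 23.0×1.2 + 5 = 43.411 cmH2O; new PIP = 43.411 + (-1.757) = 41.654 cmH2O.

41.7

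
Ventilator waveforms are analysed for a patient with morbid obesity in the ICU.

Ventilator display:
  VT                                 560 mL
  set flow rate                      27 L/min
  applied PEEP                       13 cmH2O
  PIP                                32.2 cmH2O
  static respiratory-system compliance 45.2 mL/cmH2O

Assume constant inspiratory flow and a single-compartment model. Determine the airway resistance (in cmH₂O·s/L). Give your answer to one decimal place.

Flow: 27 L/min ÷ 60 = 0.45 L/s.
Equation of motion (constant flow): PIP = Vt/C + R·V̇ + PEEP.
R·V̇ = PIP − Vt/C − PEEP = 32.2 − 560/45.2 − 13 = 32.2 − 12.389 − 13 = 6.811 cmH2O.
R = 6.811 / 0.45 = 15.136 cmH2O·s/L.

15.1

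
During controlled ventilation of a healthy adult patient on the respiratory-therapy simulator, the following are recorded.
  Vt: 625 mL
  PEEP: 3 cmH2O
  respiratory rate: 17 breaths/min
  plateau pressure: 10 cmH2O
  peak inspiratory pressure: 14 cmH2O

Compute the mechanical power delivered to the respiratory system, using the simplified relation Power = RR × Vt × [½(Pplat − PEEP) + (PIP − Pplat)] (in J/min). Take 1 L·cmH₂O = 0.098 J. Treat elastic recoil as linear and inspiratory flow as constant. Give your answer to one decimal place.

Per-breath work = Vt × [½(Pplat−PEEP) + (PIP−Pplat)] = 0.625 × [0.5×7.0 + 4.0] = 0.625 × 7.5 = 4.688 L·cmH2O.
Power = 17 × 4.688 = 79.696 L·cmH2O/min.
× 0.098 J/(L·cmH2O) → 7.81 J/min.

7.8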